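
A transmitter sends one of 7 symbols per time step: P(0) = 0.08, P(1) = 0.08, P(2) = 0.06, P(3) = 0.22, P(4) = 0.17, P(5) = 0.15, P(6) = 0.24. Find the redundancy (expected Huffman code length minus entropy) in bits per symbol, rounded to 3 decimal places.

Entropy H = −Σ p log₂ p ≈ 2.6464 bits.
Huffman merges: 3/50+2/25→7/50; 2/25+7/50→11/50; 3/20+17/100→8/25; 11/50+11/50→11/25; 6/25+8/25→14/25; 11/25+14/25→1. L = 67/25 ≈ 2.6800.
L − H = 2.6800 − 2.6464 = 0.034 bits.

0.034 bits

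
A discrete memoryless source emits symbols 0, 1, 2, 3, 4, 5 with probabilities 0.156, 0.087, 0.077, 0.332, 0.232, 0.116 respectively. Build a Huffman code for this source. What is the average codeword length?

2.436 bits/symbol

Repeatedly combine the two least-probable nodes; the expected code length is the sum of the merged weights.
merge 77/1000 + 87/1000 → 41/250
merge 29/250 + 39/250 → 34/125
merge 41/250 + 29/125 → 99/250
merge 34/125 + 83/250 → 151/250
merge 99/250 + 151/250 → 1
L = 41/250 + 34/125 + 99/250 + 151/250 + 1 = 609/250 = 2.436 bits/symbol.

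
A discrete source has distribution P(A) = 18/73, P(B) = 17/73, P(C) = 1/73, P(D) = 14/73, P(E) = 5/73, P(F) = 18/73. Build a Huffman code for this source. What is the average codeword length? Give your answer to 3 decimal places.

Repeatedly combine the two least-probable nodes; the expected code length is the sum of the merged weights.
merge 1/73 + 5/73 → 6/73
merge 6/73 + 14/73 → 20/73
merge 17/73 + 18/73 → 35/73
merge 18/73 + 20/73 → 38/73
merge 35/73 + 38/73 → 1
L = 6/73 + 20/73 + 35/73 + 38/73 + 1 = 172/73 ≈ 2.356 bits/symbol.

2.356 bits/symbol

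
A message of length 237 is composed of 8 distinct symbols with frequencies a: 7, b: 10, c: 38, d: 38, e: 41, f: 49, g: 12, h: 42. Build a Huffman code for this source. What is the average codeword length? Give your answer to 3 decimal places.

2.810 bits/symbol

Probabilities are the counts divided by 237.
Repeatedly combine the two least-probable nodes; the expected code length is the sum of the merged weights.
merge 7/237 + 10/237 → 17/237
merge 4/79 + 17/237 → 29/237
merge 29/237 + 38/237 → 67/237
merge 38/237 + 41/237 → 1/3
merge 14/79 + 49/237 → 91/237
merge 67/237 + 1/3 → 146/237
merge 91/237 + 146/237 → 1
L = 17/237 + 29/237 + 67/237 + 1/3 + 91/237 + 146/237 + 1 = 222/79 ≈ 2.810 bits/symbol.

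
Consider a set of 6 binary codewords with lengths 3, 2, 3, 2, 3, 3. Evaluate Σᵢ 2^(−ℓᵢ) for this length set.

1

With common denominator 2^3 = 8: Σ 2^(−ℓᵢ) = 1/8 + 2/8 + 1/8 + 2/8 + 1/8 + 1/8 = 8/8 = 1.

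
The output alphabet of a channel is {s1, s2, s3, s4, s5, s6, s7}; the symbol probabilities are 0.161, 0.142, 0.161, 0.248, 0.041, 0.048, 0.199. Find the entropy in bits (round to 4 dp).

H = −Σ pᵢ log₂ pᵢ.
−0.161·log₂(0.161) = 0.4242
−0.142·log₂(0.142) = 0.3999
−0.161·log₂(0.161) = 0.4242
−0.248·log₂(0.248) = 0.4989
−0.041·log₂(0.041) = 0.1889
−0.048·log₂(0.048) = 0.2103
−0.199·log₂(0.199) = 0.4635
Sum ≈ 2.6099 → 2.6099 bits.

2.6099 bits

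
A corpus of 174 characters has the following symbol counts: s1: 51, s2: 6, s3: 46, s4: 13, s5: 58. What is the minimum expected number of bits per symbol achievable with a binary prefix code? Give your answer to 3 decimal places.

Probabilities are the counts divided by 174.
Repeatedly combine the two least-probable nodes; the expected code length is the sum of the merged weights.
merge 1/29 + 13/174 → 19/174
merge 19/174 + 23/87 → 65/174
merge 17/58 + 1/3 → 109/174
merge 65/174 + 109/174 → 1
L = 19/174 + 65/174 + 109/174 + 1 = 367/174 ≈ 2.109 bits/symbol.

2.109 bits/symbol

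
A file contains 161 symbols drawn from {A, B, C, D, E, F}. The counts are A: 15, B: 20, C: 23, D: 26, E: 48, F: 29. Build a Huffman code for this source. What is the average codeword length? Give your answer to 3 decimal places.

2.522 bits/symbol

Probabilities are the counts divided by 161.
Repeatedly combine the two least-probable nodes; the expected code length is the sum of the merged weights.
merge 15/161 + 20/161 → 5/23
merge 1/7 + 26/161 → 7/23
merge 29/161 + 5/23 → 64/161
merge 48/161 + 7/23 → 97/161
merge 64/161 + 97/161 → 1
L = 5/23 + 7/23 + 64/161 + 97/161 + 1 = 58/23 ≈ 2.522 bits/symbol.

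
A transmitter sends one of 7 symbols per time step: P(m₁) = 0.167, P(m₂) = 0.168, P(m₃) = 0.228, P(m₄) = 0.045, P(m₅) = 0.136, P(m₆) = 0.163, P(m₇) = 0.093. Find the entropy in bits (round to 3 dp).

H = −Σ pᵢ log₂ pᵢ.
−0.167·log₂(0.167) = 0.4312
−0.168·log₂(0.168) = 0.4323
−0.228·log₂(0.228) = 0.4863
−0.045·log₂(0.045) = 0.2013
−0.136·log₂(0.136) = 0.3915
−0.163·log₂(0.163) = 0.4266
−0.093·log₂(0.093) = 0.3187
Sum ≈ 2.6879 → 2.688 bits.

2.688 bits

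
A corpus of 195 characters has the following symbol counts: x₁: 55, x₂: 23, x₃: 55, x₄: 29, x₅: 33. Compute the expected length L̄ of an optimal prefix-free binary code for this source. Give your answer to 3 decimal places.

Probabilities are the counts divided by 195.
Repeatedly combine the two least-probable nodes; the expected code length is the sum of the merged weights.
merge 23/195 + 29/195 → 4/15
merge 11/65 + 4/15 → 17/39
merge 11/39 + 11/39 → 22/39
merge 17/39 + 22/39 → 1
L = 4/15 + 17/39 + 22/39 + 1 = 34/15 ≈ 2.267 bits/symbol.

2.267 bits/symbol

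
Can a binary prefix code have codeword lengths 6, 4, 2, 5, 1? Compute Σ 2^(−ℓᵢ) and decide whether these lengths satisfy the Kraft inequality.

0.859375; yes

With common denominator 2^6 = 64: Σ 2^(−ℓᵢ) = 1/64 + 4/64 + 16/64 + 2/64 + 32/64 = 55/64 = 0.859375.
Kraft's inequality requires Σ ≤ 1; here Σ = 0.859375 ≤ 1, so such a prefix code exists.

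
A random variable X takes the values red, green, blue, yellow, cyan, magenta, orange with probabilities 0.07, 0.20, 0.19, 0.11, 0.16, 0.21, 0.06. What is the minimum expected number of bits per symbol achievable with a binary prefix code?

Repeatedly combine the two least-probable nodes; the expected code length is the sum of the merged weights.
merge 3/50 + 7/100 → 13/100
merge 11/100 + 13/100 → 6/25
merge 4/25 + 19/100 → 7/20
merge 1/5 + 21/100 → 41/100
merge 6/25 + 7/20 → 59/100
merge 41/100 + 59/100 → 1
L = 13/100 + 6/25 + 7/20 + 41/100 + 59/100 + 1 = 68/25 = 2.72 bits/symbol.

2.72 bits/symbol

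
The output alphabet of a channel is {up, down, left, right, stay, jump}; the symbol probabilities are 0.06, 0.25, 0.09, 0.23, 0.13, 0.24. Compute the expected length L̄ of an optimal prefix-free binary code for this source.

2.43 bits/symbol

Repeatedly combine the two least-probable nodes; the expected code length is the sum of the merged weights.
merge 3/50 + 9/100 → 3/20
merge 13/100 + 3/20 → 7/25
merge 23/100 + 6/25 → 47/100
merge 1/4 + 7/25 → 53/100
merge 47/100 + 53/100 → 1
L = 3/20 + 7/25 + 47/100 + 53/100 + 1 = 243/100 = 2.43 bits/symbol.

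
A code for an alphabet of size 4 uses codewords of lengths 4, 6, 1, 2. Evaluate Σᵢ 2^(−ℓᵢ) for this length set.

0.828125

With common denominator 2^6 = 64: Σ 2^(−ℓᵢ) = 4/64 + 1/64 + 32/64 + 16/64 = 53/64 = 0.828125.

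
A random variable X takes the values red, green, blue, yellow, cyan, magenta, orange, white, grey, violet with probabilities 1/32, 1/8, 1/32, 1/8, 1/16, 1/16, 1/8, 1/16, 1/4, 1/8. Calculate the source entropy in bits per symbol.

Each probability is a power of 1/2, so log₂(1/p) is an integer.
H = Σ p·log₂(1/p) = 1/32·5 + 1/8·3 + 1/32·5 + 1/8·3 + 1/16·4 + 1/16·4 + 1/8·3 + 1/16·4 + 1/4·2 + 1/8·3 = 3.0625 bits.

3.0625 bits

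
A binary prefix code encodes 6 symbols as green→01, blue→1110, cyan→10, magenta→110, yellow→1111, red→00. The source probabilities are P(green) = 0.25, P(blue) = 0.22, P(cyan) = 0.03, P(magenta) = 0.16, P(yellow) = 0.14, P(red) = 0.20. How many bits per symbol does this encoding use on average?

L̄ = Σ pᵢ·ℓᵢ = 0.25·2 + 0.22·4 + 0.03·2 + 0.16·3 + 0.14·4 + 0.20·2 = 2.88 bits/symbol.

2.88 bits/symbol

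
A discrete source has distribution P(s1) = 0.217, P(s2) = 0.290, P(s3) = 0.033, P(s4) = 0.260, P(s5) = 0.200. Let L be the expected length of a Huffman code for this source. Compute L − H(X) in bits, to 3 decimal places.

Entropy H = −Σ p log₂ p ≈ 2.1283 bits.
Huffman merges: 33/1000+1/5→233/1000; 217/1000+233/1000→9/20; 13/50+29/100→11/20; 9/20+11/20→1. L = 2233/1000 ≈ 2.2330.
L − H = 2.2330 − 2.1283 = 0.105 bits.

0.105 bits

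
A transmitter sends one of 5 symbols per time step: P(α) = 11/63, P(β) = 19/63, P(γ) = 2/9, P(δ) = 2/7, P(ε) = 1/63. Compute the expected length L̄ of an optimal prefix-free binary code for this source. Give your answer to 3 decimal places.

Repeatedly combine the two least-probable nodes; the expected code length is the sum of the merged weights.
merge 1/63 + 11/63 → 4/21
merge 4/21 + 2/9 → 26/63
merge 2/7 + 19/63 → 37/63
merge 26/63 + 37/63 → 1
L = 4/21 + 26/63 + 37/63 + 1 = 46/21 ≈ 2.190 bits/symbol.

2.190 bits/symbol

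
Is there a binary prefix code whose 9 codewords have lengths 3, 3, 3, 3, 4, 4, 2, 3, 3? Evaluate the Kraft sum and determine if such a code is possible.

With common denominator 2^4 = 16: Σ 2^(−ℓᵢ) = 2/16 + 2/16 + 2/16 + 2/16 + 1/16 + 1/16 + 4/16 + 2/16 + 2/16 = 18/16 = 1.125.
Kraft's inequality requires Σ ≤ 1; here Σ = 1.125 > 1, so no such prefix code exists.

1.125; no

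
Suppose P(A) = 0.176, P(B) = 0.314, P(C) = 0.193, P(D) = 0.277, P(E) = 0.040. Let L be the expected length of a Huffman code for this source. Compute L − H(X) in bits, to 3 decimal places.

0.093 bits

Entropy H = −Σ p log₂ p ≈ 2.1227 bits.
Huffman merges: 1/25+22/125→27/125; 193/1000+27/125→409/1000; 277/1000+157/500→591/1000; 409/1000+591/1000→1. L = 277/125 ≈ 2.2160.
L − H = 2.2160 − 2.1227 = 0.093 bits.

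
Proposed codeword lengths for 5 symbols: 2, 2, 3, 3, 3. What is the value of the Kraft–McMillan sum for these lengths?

0.875

With common denominator 2^3 = 8: Σ 2^(−ℓᵢ) = 2/8 + 2/8 + 1/8 + 1/8 + 1/8 = 7/8 = 0.875.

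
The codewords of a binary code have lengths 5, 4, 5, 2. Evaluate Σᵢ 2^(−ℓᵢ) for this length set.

With common denominator 2^5 = 32: Σ 2^(−ℓᵢ) = 1/32 + 2/32 + 1/32 + 8/32 = 12/32 = 0.375.

0.375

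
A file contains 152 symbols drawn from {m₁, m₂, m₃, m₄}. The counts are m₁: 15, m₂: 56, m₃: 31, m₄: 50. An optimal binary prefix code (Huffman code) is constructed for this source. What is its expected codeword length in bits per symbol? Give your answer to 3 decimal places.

Probabilities are the counts divided by 152.
Repeatedly combine the two least-probable nodes; the expected code length is the sum of the merged weights.
merge 15/152 + 31/152 → 23/76
merge 23/76 + 25/76 → 12/19
merge 7/19 + 12/19 → 1
L = 23/76 + 12/19 + 1 = 147/76 ≈ 1.934 bits/symbol.

1.934 bits/symbol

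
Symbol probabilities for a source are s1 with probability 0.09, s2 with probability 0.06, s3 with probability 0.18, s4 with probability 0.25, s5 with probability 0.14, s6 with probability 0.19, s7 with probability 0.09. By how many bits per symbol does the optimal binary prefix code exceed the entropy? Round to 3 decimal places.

Entropy H = −Σ p log₂ p ≈ 2.6665 bits.
Huffman merges: 3/50+9/100→3/20; 9/100+7/50→23/100; 3/20+9/50→33/100; 19/100+23/100→21/50; 1/4+33/100→29/50; 21/50+29/50→1. L = 271/100 ≈ 2.7100.
L − H = 2.7100 − 2.6665 = 0.044 bits.

0.044 bits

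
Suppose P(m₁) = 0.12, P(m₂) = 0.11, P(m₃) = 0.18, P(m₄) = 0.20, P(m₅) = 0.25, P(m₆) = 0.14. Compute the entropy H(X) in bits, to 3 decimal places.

H = −Σ pᵢ log₂ pᵢ.
−0.12·log₂(0.12) = 0.3671
−0.11·log₂(0.11) = 0.3503
−0.18·log₂(0.18) = 0.4453
−0.20·log₂(0.20) = 0.4644
−0.25·log₂(0.25) = 0.5000
−0.14·log₂(0.14) = 0.3971
Sum ≈ 2.5242 → 2.524 bits.

2.524 bits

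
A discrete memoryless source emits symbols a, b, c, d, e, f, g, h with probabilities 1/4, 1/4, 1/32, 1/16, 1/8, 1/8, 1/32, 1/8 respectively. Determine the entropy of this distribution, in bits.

Each probability is a power of 1/2, so log₂(1/p) is an integer.
H = Σ p·log₂(1/p) = 1/4·2 + 1/4·2 + 1/32·5 + 1/16·4 + 1/8·3 + 1/8·3 + 1/32·5 + 1/8·3 = 2.6875 bits.

2.6875 bits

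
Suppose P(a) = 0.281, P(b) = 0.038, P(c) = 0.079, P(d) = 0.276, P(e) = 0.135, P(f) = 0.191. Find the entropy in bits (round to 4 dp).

2.3420 bits

H = −Σ pᵢ log₂ pᵢ.
−0.281·log₂(0.281) = 0.5146
−0.038·log₂(0.038) = 0.1793
−0.079·log₂(0.079) = 0.2893
−0.276·log₂(0.276) = 0.5126
−0.135·log₂(0.135) = 0.3900
−0.191·log₂(0.191) = 0.4562
Sum ≈ 2.3420 → 2.3420 bits.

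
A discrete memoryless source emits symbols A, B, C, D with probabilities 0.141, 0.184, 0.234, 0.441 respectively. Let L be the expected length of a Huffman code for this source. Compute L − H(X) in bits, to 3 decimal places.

Entropy H = −Σ p log₂ p ≈ 1.8591 bits.
Huffman merges: 141/1000+23/125→13/40; 117/500+13/40→559/1000; 441/1000+559/1000→1. L = 471/250 ≈ 1.8840.
L − H = 1.8840 − 1.8591 = 0.025 bits.

0.025 bits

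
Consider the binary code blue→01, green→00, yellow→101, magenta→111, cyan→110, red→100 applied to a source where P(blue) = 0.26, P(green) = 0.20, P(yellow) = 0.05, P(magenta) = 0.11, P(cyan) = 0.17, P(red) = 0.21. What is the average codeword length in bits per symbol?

2.54 bits/symbol

L̄ = Σ pᵢ·ℓᵢ = 0.26·2 + 0.20·2 + 0.05·3 + 0.11·3 + 0.17·3 + 0.21·3 = 2.54 bits/symbol.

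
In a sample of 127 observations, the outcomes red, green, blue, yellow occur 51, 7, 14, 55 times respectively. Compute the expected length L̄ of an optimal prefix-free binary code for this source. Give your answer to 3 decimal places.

Probabilities are the counts divided by 127.
Repeatedly combine the two least-probable nodes; the expected code length is the sum of the merged weights.
merge 7/127 + 14/127 → 21/127
merge 21/127 + 51/127 → 72/127
merge 55/127 + 72/127 → 1
L = 21/127 + 72/127 + 1 = 220/127 ≈ 1.732 bits/symbol.

1.732 bits/symbol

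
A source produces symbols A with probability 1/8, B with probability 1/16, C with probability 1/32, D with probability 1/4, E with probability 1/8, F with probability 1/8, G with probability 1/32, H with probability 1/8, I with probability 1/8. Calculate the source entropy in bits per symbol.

Each probability is a power of 1/2, so log₂(1/p) is an integer.
H = Σ p·log₂(1/p) = 1/8·3 + 1/16·4 + 1/32·5 + 1/4·2 + 1/8·3 + 1/8·3 + 1/32·5 + 1/8·3 + 1/8·3 = 2.9375 bits.

2.9375 bits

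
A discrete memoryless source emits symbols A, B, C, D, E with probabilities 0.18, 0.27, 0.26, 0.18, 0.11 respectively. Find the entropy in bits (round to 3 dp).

2.256 bits

H = −Σ pᵢ log₂ pᵢ.
−0.18·log₂(0.18) = 0.4453
−0.27·log₂(0.27) = 0.5100
−0.26·log₂(0.26) = 0.5053
−0.18·log₂(0.18) = 0.4453
−0.11·log₂(0.11) = 0.3503
Sum ≈ 2.2562 → 2.256 bits.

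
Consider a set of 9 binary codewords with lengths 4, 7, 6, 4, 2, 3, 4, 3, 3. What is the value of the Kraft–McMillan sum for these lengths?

0.8359375

With common denominator 2^7 = 128: Σ 2^(−ℓᵢ) = 8/128 + 1/128 + 2/128 + 8/128 + 32/128 + 16/128 + 8/128 + 16/128 + 16/128 = 107/128 = 0.8359375.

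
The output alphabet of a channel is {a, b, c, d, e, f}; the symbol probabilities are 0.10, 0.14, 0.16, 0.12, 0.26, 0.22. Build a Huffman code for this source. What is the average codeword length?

Repeatedly combine the two least-probable nodes; the expected code length is the sum of the merged weights.
merge 1/10 + 3/25 → 11/50
merge 7/50 + 4/25 → 3/10
merge 11/50 + 11/50 → 11/25
merge 13/50 + 3/10 → 14/25
merge 11/25 + 14/25 → 1
L = 11/50 + 3/10 + 11/25 + 14/25 + 1 = 63/25 = 2.52 bits/symbol.

2.52 bits/symbol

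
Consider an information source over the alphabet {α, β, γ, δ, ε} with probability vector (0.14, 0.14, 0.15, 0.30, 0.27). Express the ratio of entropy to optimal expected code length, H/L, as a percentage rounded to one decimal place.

98.1%

Entropy H = −Σ p log₂ p ≈ 2.2359 bits.
Huffman merges: 7/50+7/50→7/25; 3/20+27/100→21/50; 7/25+3/10→29/50; 21/50+29/50→1. L = 57/25 ≈ 2.2800.
Efficiency = H/L = 2.2359/2.2800 = 98.1%.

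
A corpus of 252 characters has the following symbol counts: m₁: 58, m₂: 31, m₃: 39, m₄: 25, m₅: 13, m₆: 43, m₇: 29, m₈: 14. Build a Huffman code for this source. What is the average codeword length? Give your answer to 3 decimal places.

2.877 bits/symbol

Probabilities are the counts divided by 252.
Repeatedly combine the two least-probable nodes; the expected code length is the sum of the merged weights.
merge 13/252 + 1/18 → 3/28
merge 25/252 + 3/28 → 13/63
merge 29/252 + 31/252 → 5/21
merge 13/84 + 43/252 → 41/126
merge 13/63 + 29/126 → 55/126
merge 5/21 + 41/126 → 71/126
merge 55/126 + 71/126 → 1
L = 3/28 + 13/63 + 5/21 + 41/126 + 55/126 + 71/126 + 1 = 725/252 ≈ 2.877 bits/symbol.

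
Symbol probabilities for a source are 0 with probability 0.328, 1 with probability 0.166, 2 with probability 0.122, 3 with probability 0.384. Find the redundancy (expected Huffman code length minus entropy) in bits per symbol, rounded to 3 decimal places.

0.046 bits

Entropy H = −Σ p log₂ p ≈ 1.8581 bits.
Huffman merges: 61/500+83/500→36/125; 36/125+41/125→77/125; 48/125+77/125→1. L = 238/125 ≈ 1.9040.
L − H = 1.9040 − 1.8581 = 0.046 bits.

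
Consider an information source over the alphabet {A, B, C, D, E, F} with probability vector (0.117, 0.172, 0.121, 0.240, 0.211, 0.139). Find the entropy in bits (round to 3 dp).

2.531 bits

H = −Σ pᵢ log₂ pᵢ.
−0.117·log₂(0.117) = 0.3622
−0.172·log₂(0.172) = 0.4368
−0.121·log₂(0.121) = 0.3687
−0.240·log₂(0.240) = 0.4941
−0.211·log₂(0.211) = 0.4736
−0.139·log₂(0.139) = 0.3957
Sum ≈ 2.5311 → 2.531 bits.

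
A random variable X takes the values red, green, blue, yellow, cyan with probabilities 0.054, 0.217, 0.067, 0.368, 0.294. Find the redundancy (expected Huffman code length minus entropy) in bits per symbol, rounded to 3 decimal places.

0.074 bits

Entropy H = −Σ p log₂ p ≈ 2.0170 bits.
Huffman merges: 27/500+67/1000→121/1000; 121/1000+217/1000→169/500; 147/500+169/500→79/125; 46/125+79/125→1. L = 2091/1000 ≈ 2.0910.
L − H = 2.0910 − 2.0170 = 0.074 bits.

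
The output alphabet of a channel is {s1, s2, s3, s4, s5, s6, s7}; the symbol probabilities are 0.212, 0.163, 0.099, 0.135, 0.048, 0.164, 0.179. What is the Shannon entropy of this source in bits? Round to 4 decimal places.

2.7036 bits

H = −Σ pᵢ log₂ pᵢ.
−0.212·log₂(0.212) = 0.4744
−0.163·log₂(0.163) = 0.4266
−0.099·log₂(0.099) = 0.3303
−0.135·log₂(0.135) = 0.3900
−0.048·log₂(0.048) = 0.2103
−0.164·log₂(0.164) = 0.4278
−0.179·log₂(0.179) = 0.4443
Sum ≈ 2.7036 → 2.7036 bits.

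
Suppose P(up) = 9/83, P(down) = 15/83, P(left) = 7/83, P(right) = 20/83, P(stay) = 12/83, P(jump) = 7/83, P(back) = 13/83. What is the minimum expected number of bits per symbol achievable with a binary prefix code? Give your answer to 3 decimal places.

Repeatedly combine the two least-probable nodes; the expected code length is the sum of the merged weights.
merge 7/83 + 7/83 → 14/83
merge 9/83 + 12/83 → 21/83
merge 13/83 + 14/83 → 27/83
merge 15/83 + 20/83 → 35/83
merge 21/83 + 27/83 → 48/83
merge 35/83 + 48/83 → 1
L = 14/83 + 21/83 + 27/83 + 35/83 + 48/83 + 1 = 228/83 ≈ 2.747 bits/symbol.

2.747 bits/symbol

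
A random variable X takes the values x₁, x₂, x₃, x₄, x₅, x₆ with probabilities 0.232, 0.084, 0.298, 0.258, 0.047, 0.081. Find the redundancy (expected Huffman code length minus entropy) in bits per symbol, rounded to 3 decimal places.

0.025 bits

Entropy H = −Σ p log₂ p ≈ 2.3150 bits.
Huffman merges: 47/1000+81/1000→16/125; 21/250+16/125→53/250; 53/250+29/125→111/250; 129/500+149/500→139/250; 111/250+139/250→1. L = 117/50 ≈ 2.3400.
L − H = 2.3400 − 2.3150 = 0.025 bits.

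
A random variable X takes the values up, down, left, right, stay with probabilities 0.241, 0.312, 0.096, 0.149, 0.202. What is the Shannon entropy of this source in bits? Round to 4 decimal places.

2.2190 bits

H = −Σ pᵢ log₂ pᵢ.
−0.241·log₂(0.241) = 0.4947
−0.312·log₂(0.312) = 0.5243
−0.096·log₂(0.096) = 0.3246
−0.149·log₂(0.149) = 0.4092
−0.202·log₂(0.202) = 0.4661
Sum ≈ 2.2190 → 2.2190 bits.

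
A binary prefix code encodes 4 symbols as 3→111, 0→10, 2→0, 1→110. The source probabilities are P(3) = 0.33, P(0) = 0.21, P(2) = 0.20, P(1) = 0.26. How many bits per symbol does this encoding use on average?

L̄ = Σ pᵢ·ℓᵢ = 0.33·3 + 0.21·2 + 0.20·1 + 0.26·3 = 2.39 bits/symbol.

2.39 bits/symbol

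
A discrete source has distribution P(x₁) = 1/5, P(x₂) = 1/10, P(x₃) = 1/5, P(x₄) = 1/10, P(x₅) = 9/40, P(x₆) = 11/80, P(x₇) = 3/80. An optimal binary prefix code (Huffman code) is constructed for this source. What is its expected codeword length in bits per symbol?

2.7125 bits/symbol

Repeatedly combine the two least-probable nodes; the expected code length is the sum of the merged weights.
merge 3/80 + 1/10 → 11/80
merge 1/10 + 11/80 → 19/80
merge 11/80 + 1/5 → 27/80
merge 1/5 + 9/40 → 17/40
merge 19/80 + 27/80 → 23/40
merge 17/40 + 23/40 → 1
L = 11/80 + 19/80 + 27/80 + 17/40 + 23/40 + 1 = 217/80 = 2.7125 bits/symbol.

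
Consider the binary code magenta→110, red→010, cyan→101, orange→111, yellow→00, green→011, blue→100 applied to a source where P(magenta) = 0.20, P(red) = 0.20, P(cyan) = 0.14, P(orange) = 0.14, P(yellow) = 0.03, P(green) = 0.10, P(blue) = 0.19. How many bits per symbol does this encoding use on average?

L̄ = Σ pᵢ·ℓᵢ = 0.20·3 + 0.20·3 + 0.14·3 + 0.14·3 + 0.03·2 + 0.10·3 + 0.19·3 = 2.97 bits/symbol.

2.97 bits/symbol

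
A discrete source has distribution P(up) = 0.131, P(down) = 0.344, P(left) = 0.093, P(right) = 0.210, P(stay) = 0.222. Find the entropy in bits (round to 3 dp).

2.187 bits

H = −Σ pᵢ log₂ pᵢ.
−0.131·log₂(0.131) = 0.3841
−0.344·log₂(0.344) = 0.5296
−0.093·log₂(0.093) = 0.3187
−0.210·log₂(0.210) = 0.4728
−0.222·log₂(0.222) = 0.4820
Sum ≈ 2.1873 → 2.187 bits.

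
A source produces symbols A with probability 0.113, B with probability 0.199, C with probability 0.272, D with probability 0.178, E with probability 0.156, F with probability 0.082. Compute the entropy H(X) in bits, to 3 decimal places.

2.487 bits

H = −Σ pᵢ log₂ pᵢ.
−0.113·log₂(0.113) = 0.3555
−0.199·log₂(0.199) = 0.4635
−0.272·log₂(0.272) = 0.5109
−0.178·log₂(0.178) = 0.4432
−0.156·log₂(0.156) = 0.4181
−0.082·log₂(0.082) = 0.2959
Sum ≈ 2.4871 → 2.487 bits.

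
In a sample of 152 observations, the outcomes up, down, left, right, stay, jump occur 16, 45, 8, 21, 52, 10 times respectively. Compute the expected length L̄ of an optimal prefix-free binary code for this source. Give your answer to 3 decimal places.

Probabilities are the counts divided by 152.
Repeatedly combine the two least-probable nodes; the expected code length is the sum of the merged weights.
merge 1/19 + 5/76 → 9/76
merge 2/19 + 9/76 → 17/76
merge 21/152 + 17/76 → 55/152
merge 45/152 + 13/38 → 97/152
merge 55/152 + 97/152 → 1
L = 9/76 + 17/76 + 55/152 + 97/152 + 1 = 89/38 ≈ 2.342 bits/symbol.

2.342 bits/symbol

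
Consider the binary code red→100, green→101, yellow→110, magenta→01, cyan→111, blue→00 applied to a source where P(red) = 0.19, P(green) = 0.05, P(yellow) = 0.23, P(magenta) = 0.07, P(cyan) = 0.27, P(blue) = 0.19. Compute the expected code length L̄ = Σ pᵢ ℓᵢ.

2.74 bits/symbol

L̄ = Σ pᵢ·ℓᵢ = 0.19·3 + 0.05·3 + 0.23·3 + 0.07·2 + 0.27·3 + 0.19·2 = 2.74 bits/symbol.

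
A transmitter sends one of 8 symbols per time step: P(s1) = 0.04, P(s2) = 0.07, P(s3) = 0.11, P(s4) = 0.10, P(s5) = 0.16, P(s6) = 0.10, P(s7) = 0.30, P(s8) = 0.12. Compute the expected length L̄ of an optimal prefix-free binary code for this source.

2.81 bits/symbol

Repeatedly combine the two least-probable nodes; the expected code length is the sum of the merged weights.
merge 1/25 + 7/100 → 11/100
merge 1/10 + 1/10 → 1/5
merge 11/100 + 11/100 → 11/50
merge 3/25 + 4/25 → 7/25
merge 1/5 + 11/50 → 21/50
merge 7/25 + 3/10 → 29/50
merge 21/50 + 29/50 → 1
L = 11/100 + 1/5 + 11/50 + 7/25 + 21/50 + 29/50 + 1 = 281/100 = 2.81 bits/symbol.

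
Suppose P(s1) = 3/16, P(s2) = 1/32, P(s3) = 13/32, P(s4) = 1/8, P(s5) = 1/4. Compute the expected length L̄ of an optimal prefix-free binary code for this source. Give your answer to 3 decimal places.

Repeatedly combine the two least-probable nodes; the expected code length is the sum of the merged weights.
merge 1/32 + 1/8 → 5/32
merge 5/32 + 3/16 → 11/32
merge 1/4 + 11/32 → 19/32
merge 13/32 + 19/32 → 1
L = 5/32 + 11/32 + 19/32 + 1 = 67/32 ≈ 2.094 bits/symbol.

2.094 bits/symbol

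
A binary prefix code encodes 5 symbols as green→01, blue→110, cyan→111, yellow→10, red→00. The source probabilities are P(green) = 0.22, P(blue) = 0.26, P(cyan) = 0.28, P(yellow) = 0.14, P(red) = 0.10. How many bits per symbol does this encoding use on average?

2.54 bits/symbol

L̄ = Σ pᵢ·ℓᵢ = 0.22·2 + 0.26·3 + 0.28·3 + 0.14·2 + 0.10·2 = 2.54 bits/symbol.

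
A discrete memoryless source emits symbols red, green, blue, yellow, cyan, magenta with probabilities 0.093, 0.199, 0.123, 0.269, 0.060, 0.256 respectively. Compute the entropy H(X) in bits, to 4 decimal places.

H = −Σ pᵢ log₂ pᵢ.
−0.093·log₂(0.093) = 0.3187
−0.199·log₂(0.199) = 0.4635
−0.123·log₂(0.123) = 0.3719
−0.269·log₂(0.269) = 0.5096
−0.060·log₂(0.060) = 0.2435
−0.256·log₂(0.256) = 0.5032
Sum ≈ 2.4104 → 2.4104 bits.

2.4104 bits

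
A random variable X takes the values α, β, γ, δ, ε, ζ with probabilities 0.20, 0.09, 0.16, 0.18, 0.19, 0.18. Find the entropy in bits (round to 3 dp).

H = −Σ pᵢ log₂ pᵢ.
−0.20·log₂(0.20) = 0.4644
−0.09·log₂(0.09) = 0.3127
−0.16·log₂(0.16) = 0.4230
−0.18·log₂(0.18) = 0.4453
−0.19·log₂(0.19) = 0.4552
−0.18·log₂(0.18) = 0.4453
Sum ≈ 2.5459 → 2.546 bits.

2.546 bits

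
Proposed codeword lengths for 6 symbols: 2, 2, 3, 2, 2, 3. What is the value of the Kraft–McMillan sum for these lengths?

With common denominator 2^3 = 8: Σ 2^(−ℓᵢ) = 2/8 + 2/8 + 1/8 + 2/8 + 2/8 + 1/8 = 10/8 = 1.25.

1.25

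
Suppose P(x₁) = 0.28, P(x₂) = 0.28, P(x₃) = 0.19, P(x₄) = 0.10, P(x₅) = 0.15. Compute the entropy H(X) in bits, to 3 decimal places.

2.226 bits

H = −Σ pᵢ log₂ pᵢ.
−0.28·log₂(0.28) = 0.5142
−0.28·log₂(0.28) = 0.5142
−0.19·log₂(0.19) = 0.4552
−0.10·log₂(0.10) = 0.3322
−0.15·log₂(0.15) = 0.4105
Sum ≈ 2.2264 → 2.226 bits.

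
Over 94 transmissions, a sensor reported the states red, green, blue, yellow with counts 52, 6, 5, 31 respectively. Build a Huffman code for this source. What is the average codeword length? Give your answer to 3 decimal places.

1.564 bits/symbol

Probabilities are the counts divided by 94.
Repeatedly combine the two least-probable nodes; the expected code length is the sum of the merged weights.
merge 5/94 + 3/47 → 11/94
merge 11/94 + 31/94 → 21/47
merge 21/47 + 26/47 → 1
L = 11/94 + 21/47 + 1 = 147/94 ≈ 1.564 bits/symbol.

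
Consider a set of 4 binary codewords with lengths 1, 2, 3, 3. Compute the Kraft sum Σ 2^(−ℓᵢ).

With common denominator 2^3 = 8: Σ 2^(−ℓᵢ) = 4/8 + 2/8 + 1/8 + 1/8 = 8/8 = 1.

1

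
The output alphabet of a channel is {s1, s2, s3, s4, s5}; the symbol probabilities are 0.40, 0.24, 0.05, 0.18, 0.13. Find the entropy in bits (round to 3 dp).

H = −Σ pᵢ log₂ pᵢ.
−0.40·log₂(0.40) = 0.5288
−0.24·log₂(0.24) = 0.4941
−0.05·log₂(0.05) = 0.2161
−0.18·log₂(0.18) = 0.4453
−0.13·log₂(0.13) = 0.3826
Sum ≈ 2.0670 → 2.067 bits.

2.067 bits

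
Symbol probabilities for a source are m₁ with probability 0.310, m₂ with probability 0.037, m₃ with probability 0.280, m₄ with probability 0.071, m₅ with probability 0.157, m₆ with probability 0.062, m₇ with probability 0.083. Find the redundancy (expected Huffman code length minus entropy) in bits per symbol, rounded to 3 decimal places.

Entropy H = −Σ p log₂ p ≈ 2.4511 bits.
Huffman merges: 37/1000+31/500→99/1000; 71/1000+83/1000→77/500; 99/1000+77/500→253/1000; 157/1000+253/1000→41/100; 7/25+31/100→59/100; 41/100+59/100→1. L = 1253/500 ≈ 2.5060.
L − H = 2.5060 − 2.4511 = 0.055 bits.

0.055 bits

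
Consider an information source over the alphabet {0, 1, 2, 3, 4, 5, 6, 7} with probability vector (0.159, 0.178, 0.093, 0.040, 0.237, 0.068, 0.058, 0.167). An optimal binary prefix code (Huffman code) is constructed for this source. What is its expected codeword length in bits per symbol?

2.844 bits/symbol

Repeatedly combine the two least-probable nodes; the expected code length is the sum of the merged weights.
merge 1/25 + 29/500 → 49/500
merge 17/250 + 93/1000 → 161/1000
merge 49/500 + 159/1000 → 257/1000
merge 161/1000 + 167/1000 → 41/125
merge 89/500 + 237/1000 → 83/200
merge 257/1000 + 41/125 → 117/200
merge 83/200 + 117/200 → 1
L = 49/500 + 161/1000 + 257/1000 + 41/125 + 83/200 + 117/200 + 1 = 711/250 = 2.844 bits/symbol.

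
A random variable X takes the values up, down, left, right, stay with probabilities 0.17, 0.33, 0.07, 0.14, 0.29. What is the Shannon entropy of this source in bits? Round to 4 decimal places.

2.1460 bits

H = −Σ pᵢ log₂ pᵢ.
−0.17·log₂(0.17) = 0.4346
−0.33·log₂(0.33) = 0.5278
−0.07·log₂(0.07) = 0.2686
−0.14·log₂(0.14) = 0.3971
−0.29·log₂(0.29) = 0.5179
Sum ≈ 2.1460 → 2.1460 bits.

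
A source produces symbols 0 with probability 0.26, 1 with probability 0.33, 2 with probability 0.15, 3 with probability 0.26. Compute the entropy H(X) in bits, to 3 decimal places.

1.949 bits

H = −Σ pᵢ log₂ pᵢ.
−0.26·log₂(0.26) = 0.5053
−0.33·log₂(0.33) = 0.5278
−0.15·log₂(0.15) = 0.4105
−0.26·log₂(0.26) = 0.5053
Sum ≈ 1.9489 → 1.949 bits.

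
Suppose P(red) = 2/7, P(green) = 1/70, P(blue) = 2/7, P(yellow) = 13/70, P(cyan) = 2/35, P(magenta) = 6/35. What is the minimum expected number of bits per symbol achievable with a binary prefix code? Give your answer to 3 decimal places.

2.314 bits/symbol

Repeatedly combine the two least-probable nodes; the expected code length is the sum of the merged weights.
merge 1/70 + 2/35 → 1/14
merge 1/14 + 6/35 → 17/70
merge 13/70 + 17/70 → 3/7
merge 2/7 + 2/7 → 4/7
merge 3/7 + 4/7 → 1
L = 1/14 + 17/70 + 3/7 + 4/7 + 1 = 81/35 ≈ 2.314 bits/symbol.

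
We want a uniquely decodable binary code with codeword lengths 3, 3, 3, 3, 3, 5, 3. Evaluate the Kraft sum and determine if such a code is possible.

0.78125; yes

With common denominator 2^5 = 32: Σ 2^(−ℓᵢ) = 4/32 + 4/32 + 4/32 + 4/32 + 4/32 + 1/32 + 4/32 = 25/32 = 0.78125.
Kraft's inequality requires Σ ≤ 1; here Σ = 0.78125 ≤ 1, so such a prefix code exists.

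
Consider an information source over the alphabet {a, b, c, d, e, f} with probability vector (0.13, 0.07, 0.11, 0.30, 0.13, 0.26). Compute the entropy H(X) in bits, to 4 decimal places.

H = −Σ pᵢ log₂ pᵢ.
−0.13·log₂(0.13) = 0.3826
−0.07·log₂(0.07) = 0.2686
−0.11·log₂(0.11) = 0.3503
−0.30·log₂(0.30) = 0.5211
−0.13·log₂(0.13) = 0.3826
−0.26·log₂(0.26) = 0.5053
Sum ≈ 2.4105 → 2.4105 bits.

2.4105 bits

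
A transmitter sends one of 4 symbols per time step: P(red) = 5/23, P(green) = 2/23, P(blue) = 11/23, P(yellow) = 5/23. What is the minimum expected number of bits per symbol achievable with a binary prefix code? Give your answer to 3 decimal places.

Repeatedly combine the two least-probable nodes; the expected code length is the sum of the merged weights.
merge 2/23 + 5/23 → 7/23
merge 5/23 + 7/23 → 12/23
merge 11/23 + 12/23 → 1
L = 7/23 + 12/23 + 1 = 42/23 ≈ 1.826 bits/symbol.

1.826 bits/symbol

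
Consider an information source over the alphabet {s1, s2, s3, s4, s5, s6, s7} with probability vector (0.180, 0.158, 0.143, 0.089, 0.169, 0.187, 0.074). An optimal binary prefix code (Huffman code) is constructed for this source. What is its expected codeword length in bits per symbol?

2.796 bits/symbol

Repeatedly combine the two least-probable nodes; the expected code length is the sum of the merged weights.
merge 37/500 + 89/1000 → 163/1000
merge 143/1000 + 79/500 → 301/1000
merge 163/1000 + 169/1000 → 83/250
merge 9/50 + 187/1000 → 367/1000
merge 301/1000 + 83/250 → 633/1000
merge 367/1000 + 633/1000 → 1
L = 163/1000 + 301/1000 + 83/250 + 367/1000 + 633/1000 + 1 = 699/250 = 2.796 bits/symbol.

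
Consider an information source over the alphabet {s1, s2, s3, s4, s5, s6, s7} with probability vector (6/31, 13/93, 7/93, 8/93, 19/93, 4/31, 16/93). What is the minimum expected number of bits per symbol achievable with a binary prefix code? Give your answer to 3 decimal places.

Repeatedly combine the two least-probable nodes; the expected code length is the sum of the merged weights.
merge 7/93 + 8/93 → 5/31
merge 4/31 + 13/93 → 25/93
merge 5/31 + 16/93 → 1/3
merge 6/31 + 19/93 → 37/93
merge 25/93 + 1/3 → 56/93
merge 37/93 + 56/93 → 1
L = 5/31 + 25/93 + 1/3 + 37/93 + 56/93 + 1 = 257/93 ≈ 2.763 bits/symbol.

2.763 bits/symbol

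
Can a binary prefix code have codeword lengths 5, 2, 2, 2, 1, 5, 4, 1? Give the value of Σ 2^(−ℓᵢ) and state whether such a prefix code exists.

With common denominator 2^5 = 32: Σ 2^(−ℓᵢ) = 1/32 + 8/32 + 8/32 + 8/32 + 16/32 + 1/32 + 2/32 + 16/32 = 60/32 = 1.875.
Kraft's inequality requires Σ ≤ 1; here Σ = 1.875 > 1, so no such prefix code exists.

1.875; no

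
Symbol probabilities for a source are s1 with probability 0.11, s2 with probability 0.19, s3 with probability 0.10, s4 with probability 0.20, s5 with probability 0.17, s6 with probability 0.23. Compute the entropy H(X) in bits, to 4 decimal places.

H = −Σ pᵢ log₂ pᵢ.
−0.11·log₂(0.11) = 0.3503
−0.19·log₂(0.19) = 0.4552
−0.10·log₂(0.10) = 0.3322
−0.20·log₂(0.20) = 0.4644
−0.17·log₂(0.17) = 0.4346
−0.23·log₂(0.23) = 0.4877
Sum ≈ 2.5243 → 2.5243 bits.

2.5243 bits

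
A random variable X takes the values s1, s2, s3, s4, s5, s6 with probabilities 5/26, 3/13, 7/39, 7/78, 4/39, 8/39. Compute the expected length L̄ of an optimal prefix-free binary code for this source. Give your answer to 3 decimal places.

Repeatedly combine the two least-probable nodes; the expected code length is the sum of the merged weights.
merge 7/78 + 4/39 → 5/26
merge 7/39 + 5/26 → 29/78
merge 5/26 + 8/39 → 31/78
merge 3/13 + 29/78 → 47/78
merge 31/78 + 47/78 → 1
L = 5/26 + 29/78 + 31/78 + 47/78 + 1 = 100/39 ≈ 2.564 bits/symbol.

2.564 bits/symbol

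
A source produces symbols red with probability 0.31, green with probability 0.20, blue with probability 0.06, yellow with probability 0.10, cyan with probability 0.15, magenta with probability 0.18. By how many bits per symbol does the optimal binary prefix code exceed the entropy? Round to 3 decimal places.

0.050 bits

Entropy H = −Σ p log₂ p ≈ 2.4198 bits.
Huffman merges: 3/50+1/10→4/25; 3/20+4/25→31/100; 9/50+1/5→19/50; 31/100+31/100→31/50; 19/50+31/50→1. L = 247/100 ≈ 2.4700.
L − H = 2.4700 − 2.4198 = 0.050 bits.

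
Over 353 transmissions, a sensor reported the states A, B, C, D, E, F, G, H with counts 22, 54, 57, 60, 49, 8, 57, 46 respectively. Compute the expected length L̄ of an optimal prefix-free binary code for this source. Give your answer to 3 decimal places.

2.915 bits/symbol

Probabilities are the counts divided by 353.
Repeatedly combine the two least-probable nodes; the expected code length is the sum of the merged weights.
merge 8/353 + 22/353 → 30/353
merge 30/353 + 46/353 → 76/353
merge 49/353 + 54/353 → 103/353
merge 57/353 + 57/353 → 114/353
merge 60/353 + 76/353 → 136/353
merge 103/353 + 114/353 → 217/353
merge 136/353 + 217/353 → 1
L = 30/353 + 76/353 + 103/353 + 114/353 + 136/353 + 217/353 + 1 = 1029/353 ≈ 2.915 bits/symbol.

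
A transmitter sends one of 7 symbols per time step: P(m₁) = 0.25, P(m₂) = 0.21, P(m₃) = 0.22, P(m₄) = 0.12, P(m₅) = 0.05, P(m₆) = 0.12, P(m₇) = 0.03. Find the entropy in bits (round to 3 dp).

H = −Σ pᵢ log₂ pᵢ.
−0.25·log₂(0.25) = 0.5000
−0.21·log₂(0.21) = 0.4728
−0.22·log₂(0.22) = 0.4806
−0.12·log₂(0.12) = 0.3671
−0.05·log₂(0.05) = 0.2161
−0.12·log₂(0.12) = 0.3671
−0.03·log₂(0.03) = 0.1518
Sum ≈ 2.5554 → 2.555 bits.

2.555 bits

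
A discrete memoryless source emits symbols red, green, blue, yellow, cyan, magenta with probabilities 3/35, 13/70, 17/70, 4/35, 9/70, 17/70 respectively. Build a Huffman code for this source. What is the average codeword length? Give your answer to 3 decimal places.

Repeatedly combine the two least-probable nodes; the expected code length is the sum of the merged weights.
merge 3/35 + 4/35 → 1/5
merge 9/70 + 13/70 → 11/35
merge 1/5 + 17/70 → 31/70
merge 17/70 + 11/35 → 39/70
merge 31/70 + 39/70 → 1
L = 1/5 + 11/35 + 31/70 + 39/70 + 1 = 88/35 ≈ 2.514 bits/symbol.

2.514 bits/symbol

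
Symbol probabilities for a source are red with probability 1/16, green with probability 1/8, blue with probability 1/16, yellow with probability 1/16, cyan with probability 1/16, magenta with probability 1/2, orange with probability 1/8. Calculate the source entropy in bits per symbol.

2.25 bits

Each probability is a power of 1/2, so log₂(1/p) is an integer.
H = Σ p·log₂(1/p) = 1/16·4 + 1/8·3 + 1/16·4 + 1/16·4 + 1/16·4 + 1/2·1 + 1/8·3 = 2.25 bits.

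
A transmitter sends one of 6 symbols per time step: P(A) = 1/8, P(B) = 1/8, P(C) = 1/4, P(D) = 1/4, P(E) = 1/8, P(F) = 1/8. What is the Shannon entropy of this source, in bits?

Each probability is a power of 1/2, so log₂(1/p) is an integer.
H = Σ p·log₂(1/p) = 1/8·3 + 1/8·3 + 1/4·2 + 1/4·2 + 1/8·3 + 1/8·3 = 2.5 bits.

2.5 bits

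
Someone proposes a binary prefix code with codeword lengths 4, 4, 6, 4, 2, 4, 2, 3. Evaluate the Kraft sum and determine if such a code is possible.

With common denominator 2^6 = 64: Σ 2^(−ℓᵢ) = 4/64 + 4/64 + 1/64 + 4/64 + 16/64 + 4/64 + 16/64 + 8/64 = 57/64 = 0.890625.
Kraft's inequality requires Σ ≤ 1; here Σ = 0.890625 ≤ 1, so such a prefix code exists.

0.890625; yes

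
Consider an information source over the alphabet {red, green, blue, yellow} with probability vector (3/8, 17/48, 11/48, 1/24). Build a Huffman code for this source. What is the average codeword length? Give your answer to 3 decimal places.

1.896 bits/symbol

Repeatedly combine the two least-probable nodes; the expected code length is the sum of the merged weights.
merge 1/24 + 11/48 → 13/48
merge 13/48 + 17/48 → 5/8
merge 3/8 + 5/8 → 1
L = 13/48 + 5/8 + 1 = 91/48 ≈ 1.896 bits/symbol.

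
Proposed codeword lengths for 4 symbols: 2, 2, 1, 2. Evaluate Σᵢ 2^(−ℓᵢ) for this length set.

1.25

With common denominator 2^2 = 4: Σ 2^(−ℓᵢ) = 1/4 + 1/4 + 2/4 + 1/4 = 5/4 = 1.25.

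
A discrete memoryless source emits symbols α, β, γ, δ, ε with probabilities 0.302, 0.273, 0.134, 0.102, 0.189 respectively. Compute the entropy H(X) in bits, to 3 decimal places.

2.212 bits

H = −Σ pᵢ log₂ pᵢ.
−0.302·log₂(0.302) = 0.5217
−0.273·log₂(0.273) = 0.5113
−0.134·log₂(0.134) = 0.3886
−0.102·log₂(0.102) = 0.3359
−0.189·log₂(0.189) = 0.4543
Sum ≈ 2.2118 → 2.212 bits.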